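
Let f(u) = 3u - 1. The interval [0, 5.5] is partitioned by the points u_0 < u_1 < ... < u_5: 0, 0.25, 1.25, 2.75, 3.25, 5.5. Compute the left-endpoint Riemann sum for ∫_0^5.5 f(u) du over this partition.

26.9375

Subinterval widths: 0.25, 1, 1.5, 0.5, 2.25.
Left endpoints: 0, 0.25, 1.25, 2.75, 3.25.
f(0) = -1, f(0.25) = -0.25, f(1.25) = 2.75, f(2.75) = 7.25, f(3.25) = 8.75.
Sum = Σ Δu_i · f(u_i).
Sum = 26.9375.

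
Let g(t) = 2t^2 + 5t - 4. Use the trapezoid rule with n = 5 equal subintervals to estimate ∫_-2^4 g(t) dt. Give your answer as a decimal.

56.88

Δt = (4 − (-2))/5 = 1.2.
g(-2) = -6, g(-0.8) = -6.72, g(0.4) = -1.68, g(1.6) = 9.12, g(2.8) = 25.68, g(4) = 48.
T_5 = (Δt/2)·[g(t_0) + 2g(t_1) + ... + 2g(t_{4}) + g(t_5)].
Sum = 56.88.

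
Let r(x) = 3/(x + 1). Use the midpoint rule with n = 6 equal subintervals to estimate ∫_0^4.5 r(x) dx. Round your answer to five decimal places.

5.05180

Δx = (4.5 − 0)/6 = 0.75.
Midpoints: 0.375, 1.125, 1.875, 2.625, 3.375, 4.125.
r(0.375) = 24/11, r(1.125) = 24/17, r(1.875) = 24/23, r(2.625) = 24/29, r(3.375) = 24/35, r(4.125) = 24/41.
Sum = Δx · [r(0.375) + r(1.125) + r(1.875) + ...].
Sum ≈ 5.05180.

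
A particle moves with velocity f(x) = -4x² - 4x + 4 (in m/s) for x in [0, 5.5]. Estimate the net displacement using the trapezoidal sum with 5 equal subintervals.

-264.77

Δx = (5.5 − 0)/5 = 1.1.
f(0) = 4, f(1.1) = -5.24, f(2.2) = -24.16, f(3.3) = -52.76, f(4.4) = -91.04, f(5.5) = -139.
T_5 = (Δx/2)·[f(x_0) + 2f(x_1) + ... + 2f(x_{4}) + f(x_5)].
Sum = -264.77.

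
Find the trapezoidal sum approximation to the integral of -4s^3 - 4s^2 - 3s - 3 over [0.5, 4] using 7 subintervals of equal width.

-379.75

Δs = (4 − 0.5)/7 = 0.5.
f(0.5) = -6, f(1) = -14, f(1.5) = -30, f(2) = -57, f(2.5) = -98, f(3) = -156, f(3.5) = -234, f(4) = -335.
T_7 = (Δs/2)·[f(s_0) + 2f(s_1) + ... + 2f(s_{6}) + f(s_7)].
Sum = -379.75.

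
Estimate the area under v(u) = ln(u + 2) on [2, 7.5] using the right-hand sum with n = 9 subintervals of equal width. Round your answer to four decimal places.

Δu = (7.5 − 2)/9 = 11/18.
Right endpoints: 47/18, 29/9, 23/6, 40/9, 91/18, 17/3, 113/18, 62/9, 7.5.
v(47/18) ≈ 1.5285, v(29/9) ≈ 1.6529, v(23/6) ≈ 1.7636, v(40/9) ≈ 1.8632, v(91/18) ≈ 1.9538, v(17/3) ≈ 2.0369, v(113/18) ≈ 2.1136, v(62/9) ≈ 2.1848, v(7.5) ≈ 2.2513.
Sum = Δu · [v(47/18) + v(29/9) + v(23/6) + ...].
Sum ≈ 10.6019.

10.6019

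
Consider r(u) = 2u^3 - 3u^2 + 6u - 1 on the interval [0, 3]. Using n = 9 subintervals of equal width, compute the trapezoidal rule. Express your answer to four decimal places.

37.8333

Δu = (3 − 0)/9 = 1/3.
r(0) = -1, r(1/3) = 20/27, r(2/3) = 61/27, r(1) = 4, r(4/3) = 173/27, r(5/3) = 268/27, r(2) = 15, r(7/3) = 596/27, r(8/3) = 853/27, r(3) = 44.
T_9 = (Δu/2)·[r(u_0) + 2r(u_1) + ... + 2r(u_{8}) + r(u_9)].
Sum ≈ 37.8333.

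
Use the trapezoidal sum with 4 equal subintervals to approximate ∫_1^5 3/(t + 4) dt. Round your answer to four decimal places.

1.7702

Δt = (5 − 1)/4 = 1.
f(1) = 0.6, f(2) = 0.5, f(3) = 3/7, f(4) = 0.375, f(5) = 1/3.
T_4 = (Δt/2)·[f(t_0) + 2f(t_1) + 2f(t_2) + 2f(t_3) + f(t_4)].
Sum ≈ 1.7702.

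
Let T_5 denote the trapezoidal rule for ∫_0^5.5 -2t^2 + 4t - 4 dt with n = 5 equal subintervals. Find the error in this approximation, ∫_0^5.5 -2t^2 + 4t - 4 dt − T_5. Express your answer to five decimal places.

Exact integral: ∫_0^5.5 f(t) dt ≈ -72.4166667.
T_5 = -74.635.
Error ≈ -72.4166667 − (-74.635) ≈ 2.21833.

2.21833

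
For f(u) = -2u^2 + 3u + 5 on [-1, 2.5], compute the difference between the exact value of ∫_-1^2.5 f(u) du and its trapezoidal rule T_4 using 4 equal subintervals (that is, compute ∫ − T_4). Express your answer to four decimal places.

0.8932

Exact integral: ∫_-1^2.5 f(u) du ≈ 14.291667.
T_4 = 13.3984375.
Error ≈ 14.291667 − 13.3984375 ≈ 0.8932.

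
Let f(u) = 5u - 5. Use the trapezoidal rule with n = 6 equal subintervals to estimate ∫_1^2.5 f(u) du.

Δu = (2.5 − 1)/6 = 0.25.
f(1) = 0, f(1.25) = 1.25, f(1.5) = 2.5, f(1.75) = 3.75, f(2) = 5, f(2.25) = 6.25, f(2.5) = 7.5.
T_6 = (Δu/2)·[f(u_0) + 2f(u_1) + ... + 2f(u_{5}) + f(u_6)].
Sum = 5.625.

5.625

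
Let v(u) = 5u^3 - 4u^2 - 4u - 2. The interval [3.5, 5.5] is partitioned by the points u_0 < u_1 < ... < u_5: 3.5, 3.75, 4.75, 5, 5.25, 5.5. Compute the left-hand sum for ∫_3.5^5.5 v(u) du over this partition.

607.234375

Subinterval widths: 0.25, 1, 0.25, 0.25, 0.25.
Left endpoints: 3.5, 3.75, 4.75, 5, 5.25.
v(3.5) = 149.375, v(3.75) = 190.421875, v(4.75) = 424.609375, v(5) = 503, v(5.25) = 590.265625.
Sum = Σ Δu_i · v(u_i).
Sum = 607.234375.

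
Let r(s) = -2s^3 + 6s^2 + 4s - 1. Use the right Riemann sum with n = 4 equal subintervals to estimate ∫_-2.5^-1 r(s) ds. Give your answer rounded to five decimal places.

26.59570

Δs = (-1 − (-2.5))/4 = 0.375.
Right endpoints: -2.125, -1.75, -1.375, -1.
r(-2.125) = 36.78515625, r(-1.75) = 21.09375, r(-1.375) = 10.04296875, r(-1) = 3.
Sum = Δs · [r(-2.125) + r(-1.75) + r(-1.375) + r(-1)].
Sum ≈ 26.59570.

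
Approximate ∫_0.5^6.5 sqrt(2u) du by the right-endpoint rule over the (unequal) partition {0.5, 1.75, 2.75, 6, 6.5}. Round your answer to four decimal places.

Subinterval widths: 1.25, 1, 3.25, 0.5.
Right endpoints: 1.75, 2.75, 6, 6.5.
f(1.75) ≈ 1.8708, f(2.75) ≈ 2.3452, f(6) ≈ 3.4641, f(6.5) ≈ 3.6056.
Sum = Σ Δu_i · f(u_i).
Sum ≈ 17.7448.

17.7448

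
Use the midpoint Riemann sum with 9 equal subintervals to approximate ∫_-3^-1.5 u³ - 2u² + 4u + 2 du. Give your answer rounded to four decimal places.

Δu = (-1.5 − (-3))/9 = 1/6.
Midpoints: -35/12, -2.75, -31/12, -29/12, -2.25, -25/12, -23/12, -1.75, -19/12.
f(-35/12) = -88979/1728, f(-2.75) = -44.921875, f(-31/12) = -67255/1728, f(-29/12) = -57821/1728, f(-2.25) = -28.515625, f(-25/12) = -41569/1728, f(-23/12) = -34655/1728, f(-1.75) = -16.484375, f(-19/12) = -23011/1728.
Sum = Δu · [f(-35/12) + f(-2.75) + f(-31/12) + ...].
Sum ≈ -45.2040.

-45.2040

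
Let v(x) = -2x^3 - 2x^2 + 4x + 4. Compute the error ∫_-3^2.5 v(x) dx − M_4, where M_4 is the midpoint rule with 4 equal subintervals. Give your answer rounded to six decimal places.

Exact integral: ∫_-3^2.5 v(x) dx ≈ 9.05208333.
M_4 ≈ 9.48535156.
Error ≈ 9.05208333 − 9.48535156 ≈ -0.433268.

-0.433268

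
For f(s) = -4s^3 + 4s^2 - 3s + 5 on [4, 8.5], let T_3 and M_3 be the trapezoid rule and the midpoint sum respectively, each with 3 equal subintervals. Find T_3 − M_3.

T_3 = -4412.25.
M_3 = -4232.53125.
T_3 − M_3 = -179.71875.

-179.71875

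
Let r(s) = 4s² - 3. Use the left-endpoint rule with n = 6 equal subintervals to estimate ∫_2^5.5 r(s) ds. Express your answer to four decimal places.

170.8356

Δs = (5.5 − 2)/6 = 7/12.
Left endpoints: 2, 31/12, 19/6, 3.75, 13/3, 59/12.
r(2) = 13, r(31/12) = 853/36, r(19/6) = 334/9, r(3.75) = 53.25, r(13/3) = 649/9, r(59/12) = 3373/36.
Sum = Δs · [r(2) + r(31/12) + r(19/6) + ...].
Sum ≈ 170.8356.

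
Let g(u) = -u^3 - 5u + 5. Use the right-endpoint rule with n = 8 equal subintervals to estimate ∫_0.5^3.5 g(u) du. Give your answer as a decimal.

Δu = (3.5 − 0.5)/8 = 0.375.
Right endpoints: 0.875, 1.25, 1.625, 2, 2.375, 2.75, 3.125, 3.5.
g(0.875) = -23/512, g(1.25) = -3.203125, g(1.625) = -3797/512, g(2) = -13, g(2.375) = -10379/512, g(2.75) = -29.546875, g(3.125) = -21065/512, g(3.5) = -55.375.
Sum = Δu · [g(0.875) + g(1.25) + g(1.625) + ...].
Sum = -63.75.

-63.75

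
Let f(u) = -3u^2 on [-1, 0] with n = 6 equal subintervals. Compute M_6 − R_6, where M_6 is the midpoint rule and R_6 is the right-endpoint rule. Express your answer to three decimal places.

-0.229

M_6 ≈ -0.99306.
R_6 ≈ -0.76389.
M_6 − R_6 ≈ -0.229.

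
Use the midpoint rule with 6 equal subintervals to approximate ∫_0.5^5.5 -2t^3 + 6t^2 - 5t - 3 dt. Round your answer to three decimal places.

-211.528

Δt = (5.5 − 0.5)/6 = 5/6.
Midpoints: 11/12, 1.75, 31/12, 41/12, 4.25, 61/12.
f(11/12) = -3527/864, f(1.75) = -4.09375, f(31/12) = -8947/864, f(41/12) = -25757/864, f(4.25) = -69.40625, f(61/12) = -117577/864.
Sum = Δt · [f(11/12) + f(1.75) + f(31/12) + ...].
Sum ≈ -211.528.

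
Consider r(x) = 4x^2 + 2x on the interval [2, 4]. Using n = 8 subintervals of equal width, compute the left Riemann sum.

Δx = (4 − 2)/8 = 0.25.
Left endpoints: 2, 2.25, 2.5, 2.75, 3, 3.25, 3.5, 3.75.
r(2) = 20, r(2.25) = 24.75, r(2.5) = 30, r(2.75) = 35.75, r(3) = 42, r(3.25) = 48.75, r(3.5) = 56, r(3.75) = 63.75.
Sum = Δx · [r(2) + r(2.25) + r(2.5) + ...].
Sum = 80.25.

80.25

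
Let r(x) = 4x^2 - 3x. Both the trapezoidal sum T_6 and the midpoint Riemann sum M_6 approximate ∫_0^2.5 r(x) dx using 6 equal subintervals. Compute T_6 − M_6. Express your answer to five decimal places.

T_6 ≈ 11.7476852.
M_6 ≈ 11.3136574.
T_6 − M_6 ≈ 0.43403.

0.43403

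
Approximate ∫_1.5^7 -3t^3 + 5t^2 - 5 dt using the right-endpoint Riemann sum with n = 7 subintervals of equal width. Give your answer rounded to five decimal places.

-1585.66964

Δt = (7 − 1.5)/7 = 11/14.
Right endpoints: 16/7, 43/14, 27/7, 65/14, 38/7, 87/14, 7.
f(16/7) = -5043/343, f(43/14) = -122811/2744, f(27/7) = -35249/343, f(65/14) = -541845/2744, f(38/7) = -115791/343, f(87/14) = -1459399/2744, f(7) = -789.
Sum = Δt · [f(16/7) + f(43/14) + f(27/7) + ...].
Sum ≈ -1585.66964.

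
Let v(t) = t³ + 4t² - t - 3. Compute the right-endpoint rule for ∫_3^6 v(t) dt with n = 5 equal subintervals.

Δt = (6 − 3)/5 = 0.6.
Right endpoints: 3.6, 4.2, 4.8, 5.4, 6.
v(3.6) = 91.896, v(4.2) = 137.448, v(4.8) = 194.952, v(5.4) = 265.704, v(6) = 351.
Sum = Δt · [v(3.6) + v(4.2) + v(4.8) + v(5.4) + v(6)].
Sum = 624.6.

624.6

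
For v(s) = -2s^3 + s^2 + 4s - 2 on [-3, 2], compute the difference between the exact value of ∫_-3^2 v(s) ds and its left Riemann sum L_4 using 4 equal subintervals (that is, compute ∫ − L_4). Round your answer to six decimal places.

Exact integral: ∫_-3^2 v(s) ds ≈ 24.16666667.
L_4 = 63.75.
Error ≈ 24.16666667 − 63.75 ≈ -39.583333.

-39.583333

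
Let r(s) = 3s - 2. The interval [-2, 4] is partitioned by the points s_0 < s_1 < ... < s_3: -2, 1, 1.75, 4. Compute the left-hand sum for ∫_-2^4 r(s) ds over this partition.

-15.9375

Subinterval widths: 3, 0.75, 2.25.
Left endpoints: -2, 1, 1.75.
r(-2) = -8, r(1) = 1, r(1.75) = 3.25.
Sum = Σ Δs_i · r(s_i).
Sum = -15.9375.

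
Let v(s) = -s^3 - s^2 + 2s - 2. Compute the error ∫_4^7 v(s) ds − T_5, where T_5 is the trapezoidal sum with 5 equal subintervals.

Exact integral: ∫_4^7 v(s) ds = -602.25.
T_5 = -605.4.
Error = -602.25 − (-605.4) = 3.15.

3.15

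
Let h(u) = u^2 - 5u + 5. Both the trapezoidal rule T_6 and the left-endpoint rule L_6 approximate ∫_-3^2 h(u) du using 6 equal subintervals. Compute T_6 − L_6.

T_6 ≈ 49.7453704.
L_6 ≈ 62.2453704.
T_6 − L_6 = -12.5.

-12.5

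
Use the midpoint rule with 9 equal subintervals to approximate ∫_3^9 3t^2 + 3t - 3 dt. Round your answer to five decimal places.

Δt = (9 − 3)/9 = 2/3.
Midpoints: 10/3, 4, 14/3, 16/3, 6, 20/3, 22/3, 8, 26/3.
f(10/3) = 121/3, f(4) = 57, f(14/3) = 229/3, f(16/3) = 295/3, f(6) = 123, f(20/3) = 451/3, f(22/3) = 541/3, f(8) = 213, f(26/3) = 745/3.
Sum = Δt · [f(10/3) + f(4) + f(14/3) + ...].
Sum ≈ 791.33333.

791.33333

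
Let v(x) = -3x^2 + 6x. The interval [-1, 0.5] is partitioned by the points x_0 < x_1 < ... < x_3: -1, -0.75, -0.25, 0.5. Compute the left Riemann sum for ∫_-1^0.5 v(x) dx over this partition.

Subinterval widths: 0.25, 0.5, 0.75.
Left endpoints: -1, -0.75, -0.25.
v(-1) = -9, v(-0.75) = -6.1875, v(-0.25) = -1.6875.
Sum = Σ Δx_i · v(x_i).
Sum = -6.609375.

-6.609375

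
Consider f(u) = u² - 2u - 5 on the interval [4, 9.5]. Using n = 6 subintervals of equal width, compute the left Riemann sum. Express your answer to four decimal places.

134.4890

Δu = (9.5 − 4)/6 = 11/12.
Left endpoints: 4, 59/12, 35/6, 6.75, 23/3, 103/12.
f(4) = 3, f(59/12) = 1345/144, f(35/6) = 625/36, f(6.75) = 27.0625, f(23/3) = 346/9, f(103/12) = 7417/144.
Sum = Δu · [f(4) + f(59/12) + f(35/6) + ...].
Sum ≈ 134.4890.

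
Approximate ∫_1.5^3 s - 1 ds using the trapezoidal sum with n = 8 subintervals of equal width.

1.875

Δs = (3 − 1.5)/8 = 0.1875.
f(1.5) = 0.5, f(1.6875) = 0.6875, f(1.875) = 0.875, f(2.0625) = 1.0625, f(2.25) = 1.25, f(2.4375) = 1.4375, f(2.625) = 1.625, f(2.8125) = 1.8125, f(3) = 2.
T_8 = (Δs/2)·[f(s_0) + 2f(s_1) + ... + 2f(s_{7}) + f(s_8)].
Sum = 1.875.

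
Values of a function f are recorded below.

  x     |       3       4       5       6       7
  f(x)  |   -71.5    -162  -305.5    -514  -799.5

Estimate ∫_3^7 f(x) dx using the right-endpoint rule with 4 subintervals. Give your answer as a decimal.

-1781

Δx = 1.
Sum = 1·[(-162) + (-305.5) + (-514) + (-799.5)] = -1781.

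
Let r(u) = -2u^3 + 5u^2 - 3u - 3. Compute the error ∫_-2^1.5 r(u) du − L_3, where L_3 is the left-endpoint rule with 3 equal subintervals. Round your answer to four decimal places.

Exact integral: ∫_-2^1.5 r(u) du ≈ 16.552083.
L_3 ≈ 46.212963.
Error ≈ 16.552083 − 46.212963 ≈ -29.6609.

-29.6609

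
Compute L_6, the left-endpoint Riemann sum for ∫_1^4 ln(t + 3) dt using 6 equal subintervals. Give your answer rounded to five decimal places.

4.93406

Δt = (4 − 1)/6 = 0.5.
Left endpoints: 1, 1.5, 2, 2.5, 3, 3.5.
f(1) ≈ 1.38629, f(1.5) ≈ 1.50408, f(2) ≈ 1.60944, f(2.5) ≈ 1.70475, f(3) ≈ 1.79176, f(3.5) ≈ 1.87180.
Sum = Δt · [f(1) + f(1.5) + f(2) + ...].
Sum ≈ 4.93406.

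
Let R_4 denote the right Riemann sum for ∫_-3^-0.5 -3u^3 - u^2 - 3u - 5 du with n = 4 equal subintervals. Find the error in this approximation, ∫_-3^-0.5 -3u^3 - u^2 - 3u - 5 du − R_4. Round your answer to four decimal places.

22.4040

Exact integral: ∫_-3^-0.5 f(u) du ≈ 52.369792.
R_4 ≈ 29.965820.
Error ≈ 52.369792 − 29.965820 ≈ 22.4040.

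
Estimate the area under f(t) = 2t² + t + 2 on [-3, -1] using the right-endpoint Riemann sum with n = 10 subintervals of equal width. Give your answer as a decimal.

15.96

Δt = (-1 − (-3))/10 = 0.2.
Right endpoints: -2.8, -2.6, -2.4, -2.2, -2, -1.8, -1.6, -1.4, -1.2, -1.
f(-2.8) = 14.88, f(-2.6) = 12.92, f(-2.4) = 11.12, f(-2.2) = 9.48, f(-2) = 8, f(-1.8) = 6.68, f(-1.6) = 5.52, f(-1.4) = 4.52, f(-1.2) = 3.68, f(-1) = 3.
Sum = Δt · [f(-2.8) + f(-2.6) + f(-2.4) + ...].
Sum = 15.96.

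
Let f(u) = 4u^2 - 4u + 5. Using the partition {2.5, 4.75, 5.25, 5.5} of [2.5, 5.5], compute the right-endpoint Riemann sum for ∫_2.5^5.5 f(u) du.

244.6875

Subinterval widths: 2.25, 0.5, 0.25.
Right endpoints: 4.75, 5.25, 5.5.
f(4.75) = 76.25, f(5.25) = 94.25, f(5.5) = 104.
Sum = Σ Δu_i · f(u_i).
Sum = 244.6875.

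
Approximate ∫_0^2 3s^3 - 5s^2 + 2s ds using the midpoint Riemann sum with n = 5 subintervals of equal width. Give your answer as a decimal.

2.56

Δs = (2 − 0)/5 = 0.4.
Midpoints: 0.2, 0.6, 1, 1.4, 1.8.
f(0.2) = 0.224, f(0.6) = 0.048, f(1) = 0, f(1.4) = 1.232, f(1.8) = 4.896.
Sum = Δs · [f(0.2) + f(0.6) + f(1) + f(1.4) + f(1.8)].
Sum = 2.56.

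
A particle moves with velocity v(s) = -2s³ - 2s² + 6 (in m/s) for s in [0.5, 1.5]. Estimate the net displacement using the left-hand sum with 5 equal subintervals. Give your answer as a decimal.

Δs = (1.5 − 0.5)/5 = 0.2.
Left endpoints: 0.5, 0.7, 0.9, 1.1, 1.3.
v(0.5) = 5.25, v(0.7) = 4.334, v(0.9) = 2.922, v(1.1) = 0.918, v(1.3) = -1.774.
Sum = Δs · [v(0.5) + v(0.7) + v(0.9) + v(1.1) + v(1.3)].
Sum = 2.33.

2.33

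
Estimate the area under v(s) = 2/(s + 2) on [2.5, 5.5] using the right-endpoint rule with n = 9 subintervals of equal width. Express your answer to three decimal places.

0.993

Δs = (5.5 − 2.5)/9 = 1/3.
Right endpoints: 17/6, 19/6, 3.5, 23/6, 25/6, 4.5, 29/6, 31/6, 5.5.
v(17/6) = 12/29, v(19/6) = 12/31, v(3.5) = 4/11, v(23/6) = 12/35, v(25/6) = 12/37, v(4.5) = 4/13, v(29/6) = 12/41, v(31/6) = 12/43, v(5.5) = 4/15.
Sum = Δs · [v(17/6) + v(19/6) + v(3.5) + ...].
Sum ≈ 0.993.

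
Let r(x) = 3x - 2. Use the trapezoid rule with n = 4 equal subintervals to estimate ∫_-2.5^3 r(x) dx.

Δx = (3 − (-2.5))/4 = 1.375.
r(-2.5) = -9.5, r(-1.125) = -5.375, r(0.25) = -1.25, r(1.625) = 2.875, r(3) = 7.
T_4 = (Δx/2)·[r(x_0) + 2r(x_1) + 2r(x_2) + 2r(x_3) + r(x_4)].
Sum = -6.875.

-6.875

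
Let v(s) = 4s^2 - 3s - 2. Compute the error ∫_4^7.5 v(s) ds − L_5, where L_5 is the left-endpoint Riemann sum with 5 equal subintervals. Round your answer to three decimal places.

Exact integral: ∫_4^7.5 v(s) ds ≈ 409.79167.
L_5 = 358.26.
Error ≈ 409.79167 − 358.26 ≈ 51.532.

51.532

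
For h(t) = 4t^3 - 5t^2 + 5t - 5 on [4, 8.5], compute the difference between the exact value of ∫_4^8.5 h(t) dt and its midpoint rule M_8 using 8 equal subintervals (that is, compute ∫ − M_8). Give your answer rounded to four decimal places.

Exact integral: ∫_4^8.5 h(t) dt = 4165.3125.
M_8 ≈ 4157.006836.
Error ≈ 4165.3125 − 4157.006836 ≈ 8.3057.

8.3057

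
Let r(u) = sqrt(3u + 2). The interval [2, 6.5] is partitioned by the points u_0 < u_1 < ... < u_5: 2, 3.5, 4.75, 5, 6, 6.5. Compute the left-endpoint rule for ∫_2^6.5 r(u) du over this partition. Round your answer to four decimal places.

16.0290

Subinterval widths: 1.5, 1.25, 0.25, 1, 0.5.
Left endpoints: 2, 3.5, 4.75, 5, 6.
r(2) ≈ 2.8284, r(3.5) ≈ 3.5355, r(4.75) ≈ 4.0311, r(5) ≈ 4.1231, r(6) ≈ 4.4721.
Sum = Σ Δu_i · r(u_i).
Sum ≈ 16.0290.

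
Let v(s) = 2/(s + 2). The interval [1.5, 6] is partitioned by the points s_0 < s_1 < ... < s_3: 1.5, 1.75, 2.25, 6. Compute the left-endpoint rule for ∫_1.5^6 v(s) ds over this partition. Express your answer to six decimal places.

2.174230

Subinterval widths: 0.25, 0.5, 3.75.
Left endpoints: 1.5, 1.75, 2.25.
v(1.5) = 4/7, v(1.75) = 8/15, v(2.25) = 8/17.
Sum = Σ Δs_i · v(s_i).
Sum ≈ 2.174230.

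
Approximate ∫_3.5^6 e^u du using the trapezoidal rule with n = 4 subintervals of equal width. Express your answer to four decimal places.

382.2901

Δu = (6 − 3.5)/4 = 0.625.
f(3.5) ≈ 33.1155, f(4.125) ≈ 61.8678, f(4.75) ≈ 115.5843, f(5.375) ≈ 215.9399, f(6) ≈ 403.4288.
T_4 = (Δu/2)·[f(u_0) + 2f(u_1) + 2f(u_2) + 2f(u_3) + f(u_4)].
Sum ≈ 382.2901.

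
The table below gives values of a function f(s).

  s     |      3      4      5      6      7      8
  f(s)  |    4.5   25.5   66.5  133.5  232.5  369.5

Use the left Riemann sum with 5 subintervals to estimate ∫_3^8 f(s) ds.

Δs = 1.
Sum = 1·[4.5 + 25.5 + 66.5 + 133.5 + 232.5] = 462.5.

462.5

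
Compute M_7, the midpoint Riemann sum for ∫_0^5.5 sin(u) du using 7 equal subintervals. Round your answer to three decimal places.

Δu = (5.5 − 0)/7 = 11/14.
Midpoints: 11/28, 33/28, 55/28, 2.75, 99/28, 121/28, 143/28.
f(11/28) ≈ 0.383, f(33/28) ≈ 0.924, f(55/28) ≈ 0.924, f(2.75) ≈ 0.382, f(99/28) ≈ -0.384, f(121/28) ≈ -0.925, f(143/28) ≈ -0.923.
Sum = Δu · [f(11/28) + f(33/28) + f(55/28) + ...].
Sum ≈ 0.299.

0.299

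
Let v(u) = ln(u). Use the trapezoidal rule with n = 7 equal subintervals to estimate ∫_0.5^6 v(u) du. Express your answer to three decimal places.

5.509

Δu = (6 − 0.5)/7 = 11/14.
v(0.5) ≈ -0.693, v(9/7) ≈ 0.251, v(29/14) ≈ 0.728, v(20/7) ≈ 1.050, v(51/14) ≈ 1.293, v(31/7) ≈ 1.488, v(73/14) ≈ 1.651, v(6) ≈ 1.792.
T_7 = (Δu/2)·[v(u_0) + 2v(u_1) + ... + 2v(u_{6}) + v(u_7)].
Sum ≈ 5.509.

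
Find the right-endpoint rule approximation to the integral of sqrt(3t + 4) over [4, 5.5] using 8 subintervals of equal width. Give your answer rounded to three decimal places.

6.453

Δt = (5.5 − 4)/8 = 0.1875.
Right endpoints: 4.1875, 4.375, 4.5625, 4.75, 4.9375, 5.125, 5.3125, 5.5.
f(4.1875) ≈ 4.070, f(4.375) ≈ 4.138, f(4.5625) ≈ 4.206, f(4.75) ≈ 4.272, f(4.9375) ≈ 4.337, f(5.125) ≈ 4.402, f(5.3125) ≈ 4.465, f(5.5) ≈ 4.528.
Sum = Δt · [f(4.1875) + f(4.375) + f(4.5625) + ...].
Sum ≈ 6.453.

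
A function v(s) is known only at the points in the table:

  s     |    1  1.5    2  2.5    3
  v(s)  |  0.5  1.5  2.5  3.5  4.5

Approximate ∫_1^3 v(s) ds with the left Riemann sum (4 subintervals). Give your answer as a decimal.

4

Δs = 0.5.
Sum = 0.5·[0.5 + 1.5 + 2.5 + 3.5] = 4.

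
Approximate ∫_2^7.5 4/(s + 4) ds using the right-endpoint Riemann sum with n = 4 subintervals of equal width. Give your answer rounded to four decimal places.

2.3958

Δs = (7.5 − 2)/4 = 1.375.
Right endpoints: 3.375, 4.75, 6.125, 7.5.
f(3.375) = 32/59, f(4.75) = 16/35, f(6.125) = 32/81, f(7.5) = 8/23.
Sum = Δs · [f(3.375) + f(4.75) + f(6.125) + f(7.5)].
Sum ≈ 2.3958.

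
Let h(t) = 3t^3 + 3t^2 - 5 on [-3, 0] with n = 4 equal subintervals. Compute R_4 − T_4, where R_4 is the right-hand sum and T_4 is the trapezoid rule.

R_4 = -31.453125.
T_4 = -51.703125.
R_4 − T_4 = 20.25.

20.25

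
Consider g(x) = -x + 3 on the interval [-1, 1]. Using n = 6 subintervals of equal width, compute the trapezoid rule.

6

Δx = (1 − (-1))/6 = 1/3.
g(-1) = 4, g(-2/3) = 11/3, g(-1/3) = 10/3, g(0) = 3, g(1/3) = 8/3, g(2/3) = 7/3, g(1) = 2.
T_6 = (Δx/2)·[g(x_0) + 2g(x_1) + ... + 2g(x_{5}) + g(x_6)].
Sum = 6.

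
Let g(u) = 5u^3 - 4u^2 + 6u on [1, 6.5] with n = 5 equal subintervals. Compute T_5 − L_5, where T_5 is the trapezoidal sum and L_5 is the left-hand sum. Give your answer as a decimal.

T_5 = 2046.94875.
L_5 = 1367.08.
T_5 − L_5 = 679.86875.

679.86875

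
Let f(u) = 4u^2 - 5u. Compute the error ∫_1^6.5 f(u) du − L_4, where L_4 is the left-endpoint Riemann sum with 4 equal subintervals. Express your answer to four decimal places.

Exact integral: ∫_1^6.5 f(u) du ≈ 261.708333.
L_4 = 174.109375.
Error ≈ 261.708333 − 174.109375 ≈ 87.5990.

87.5990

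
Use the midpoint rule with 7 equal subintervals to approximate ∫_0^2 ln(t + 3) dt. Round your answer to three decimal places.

2.752

Δt = (2 − 0)/7 = 2/7.
Midpoints: 1/7, 3/7, 5/7, 1, 9/7, 11/7, 13/7.
f(1/7) ≈ 1.145, f(3/7) ≈ 1.232, f(5/7) ≈ 1.312, f(1) ≈ 1.386, f(9/7) ≈ 1.455, f(11/7) ≈ 1.520, f(13/7) ≈ 1.580.
Sum = Δt · [f(1/7) + f(3/7) + f(5/7) + ...].
Sum ≈ 2.752.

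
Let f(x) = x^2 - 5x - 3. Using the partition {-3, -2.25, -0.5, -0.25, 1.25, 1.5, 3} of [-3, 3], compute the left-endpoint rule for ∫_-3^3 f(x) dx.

Subinterval widths: 0.75, 1.75, 0.25, 1.5, 0.25, 1.5.
Left endpoints: -3, -2.25, -0.5, -0.25, 1.25, 1.5.
f(-3) = 21, f(-2.25) = 13.3125, f(-0.5) = -0.25, f(-0.25) = -1.6875, f(1.25) = -7.6875, f(1.5) = -8.25.
Sum = Σ Δx_i · f(x_i).
Sum = 22.15625.

22.15625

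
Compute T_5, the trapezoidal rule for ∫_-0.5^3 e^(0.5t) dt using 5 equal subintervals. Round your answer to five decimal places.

Δt = (3 − (-0.5))/5 = 0.7.
f(-0.5) ≈ 0.77880, f(0.2) ≈ 1.10517, f(0.9) ≈ 1.56831, f(1.6) ≈ 2.22554, f(2.3) ≈ 3.15819, f(3) ≈ 4.48169.
T_5 = (Δt/2)·[f(t_0) + 2f(t_1) + ... + 2f(t_{4}) + f(t_5)].
Sum ≈ 7.48122.

7.48122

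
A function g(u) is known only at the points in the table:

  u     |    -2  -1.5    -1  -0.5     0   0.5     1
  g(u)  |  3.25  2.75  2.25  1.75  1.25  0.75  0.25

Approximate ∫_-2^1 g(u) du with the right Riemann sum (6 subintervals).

4.5

Δu = 0.5.
Sum = 0.5·[2.75 + 2.25 + 1.75 + 1.25 + 0.75 + 0.25] = 4.5.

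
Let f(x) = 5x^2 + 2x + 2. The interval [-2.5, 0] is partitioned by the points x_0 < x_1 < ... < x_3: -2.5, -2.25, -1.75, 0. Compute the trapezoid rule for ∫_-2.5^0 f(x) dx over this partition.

29.375

Subinterval widths: 0.25, 0.5, 1.75.
f(-2.5) = 28.25, f(-2.25) = 22.8125, f(-1.75) = 13.8125, f(0) = 2.
On each subinterval the trapezoid contributes (Δx_i/2)·[f(x_{i-1}) + f(x_i)].
Sum = 29.375.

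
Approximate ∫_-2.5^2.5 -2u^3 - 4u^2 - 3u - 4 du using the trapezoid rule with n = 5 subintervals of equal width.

-65

Δu = (2.5 − (-2.5))/5 = 1.
f(-2.5) = 9.75, f(-1.5) = -1.75, f(-0.5) = -3.25, f(0.5) = -6.75, f(1.5) = -24.25, f(2.5) = -67.75.
T_5 = (Δu/2)·[f(u_0) + 2f(u_1) + ... + 2f(u_{4}) + f(u_5)].
Sum = -65.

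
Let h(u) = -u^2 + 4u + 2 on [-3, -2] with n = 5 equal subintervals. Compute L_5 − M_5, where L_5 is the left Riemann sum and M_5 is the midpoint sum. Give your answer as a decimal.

L_5 = -15.24.
M_5 = -14.33.
L_5 − M_5 = -0.91.

-0.91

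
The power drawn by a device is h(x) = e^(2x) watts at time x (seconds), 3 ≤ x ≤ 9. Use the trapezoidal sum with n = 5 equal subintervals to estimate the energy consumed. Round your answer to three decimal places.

Δx = (9 − 3)/5 = 1.2.
h(3) ≈ 403.429, h(4.2) ≈ 4447.067, h(5.4) ≈ 49020.801, h(6.6) ≈ 540364.937, h(7.8) ≈ 5956538.013, h(9) ≈ 65659969.137.
T_5 = (Δx/2)·[h(x_0) + 2h(x_1) + ... + 2h(x_{4}) + h(x_5)].
Sum ≈ 47256668.522.

47256668.522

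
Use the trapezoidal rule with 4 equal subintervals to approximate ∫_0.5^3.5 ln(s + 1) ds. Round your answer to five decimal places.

3.13955

Δs = (3.5 − 0.5)/4 = 0.75.
f(0.5) ≈ 0.40547, f(1.25) ≈ 0.81093, f(2) ≈ 1.09861, f(2.75) ≈ 1.32176, f(3.5) ≈ 1.50408.
T_4 = (Δs/2)·[f(s_0) + 2f(s_1) + 2f(s_2) + 2f(s_3) + f(s_4)].
Sum ≈ 3.13955.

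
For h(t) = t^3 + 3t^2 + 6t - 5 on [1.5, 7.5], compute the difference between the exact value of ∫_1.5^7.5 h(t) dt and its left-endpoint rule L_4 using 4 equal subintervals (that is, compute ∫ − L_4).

Exact integral: ∫_1.5^7.5 h(t) dt = 1340.25.
L_4 = 915.
Error = 1340.25 − 915 = 425.25.

425.25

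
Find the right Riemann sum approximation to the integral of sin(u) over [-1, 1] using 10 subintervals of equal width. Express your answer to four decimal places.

0.1683

Δu = (1 − (-1))/10 = 0.2.
Right endpoints: -0.8, -0.6, -0.4, -0.2, 0, 0.2, 0.4, 0.6, 0.8, 1.
f(-0.8) ≈ -0.7174, f(-0.6) ≈ -0.5646, f(-0.4) ≈ -0.3894, f(-0.2) ≈ -0.1987, f(0) ≈ 0.0000, f(0.2) ≈ 0.1987, f(0.4) ≈ 0.3894, f(0.6) ≈ 0.5646, f(0.8) ≈ 0.7174, f(1) ≈ 0.8415.
Sum = Δu · [f(-0.8) + f(-0.6) + f(-0.4) + ...].
Sum ≈ 0.1683.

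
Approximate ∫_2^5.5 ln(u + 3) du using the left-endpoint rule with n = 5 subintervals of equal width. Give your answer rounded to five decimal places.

Δu = (5.5 − 2)/5 = 0.7.
Left endpoints: 2, 2.7, 3.4, 4.1, 4.8.
f(2) ≈ 1.60944, f(2.7) ≈ 1.74047, f(3.4) ≈ 1.85630, f(4.1) ≈ 1.96009, f(4.8) ≈ 2.05412.
Sum = Δu · [f(2) + f(2.7) + f(3.4) + f(4.1) + f(4.8)].
Sum ≈ 6.45429.

6.45429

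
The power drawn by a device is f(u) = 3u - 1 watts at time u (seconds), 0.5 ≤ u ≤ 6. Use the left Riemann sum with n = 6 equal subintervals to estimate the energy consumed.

Δu = (6 − 0.5)/6 = 11/12.
Left endpoints: 0.5, 17/12, 7/3, 3.25, 25/6, 61/12.
f(0.5) = 0.5, f(17/12) = 3.25, f(7/3) = 6, f(3.25) = 8.75, f(25/6) = 11.5, f(61/12) = 14.25.
Sum = Δu · [f(0.5) + f(17/12) + f(7/3) + ...].
Sum = 40.5625.

40.5625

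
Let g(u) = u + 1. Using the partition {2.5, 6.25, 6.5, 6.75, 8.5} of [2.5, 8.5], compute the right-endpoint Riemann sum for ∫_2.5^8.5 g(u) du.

Subinterval widths: 3.75, 0.25, 0.25, 1.75.
Right endpoints: 6.25, 6.5, 6.75, 8.5.
g(6.25) = 7.25, g(6.5) = 7.5, g(6.75) = 7.75, g(8.5) = 9.5.
Sum = Σ Δu_i · g(u_i).
Sum = 47.625.

47.625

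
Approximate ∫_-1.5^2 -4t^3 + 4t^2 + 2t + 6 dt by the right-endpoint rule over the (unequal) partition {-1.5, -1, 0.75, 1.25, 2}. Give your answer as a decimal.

19.078125

Subinterval widths: 0.5, 1.75, 0.5, 0.75.
Right endpoints: -1, 0.75, 1.25, 2.
f(-1) = 12, f(0.75) = 8.0625, f(1.25) = 6.9375, f(2) = -6.
Sum = Σ Δt_i · f(t_i).
Sum = 19.078125.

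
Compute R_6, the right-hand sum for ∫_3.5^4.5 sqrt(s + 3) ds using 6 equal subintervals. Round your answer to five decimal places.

2.66092

Δs = (4.5 − 3.5)/6 = 1/6.
Right endpoints: 11/3, 23/6, 4, 25/6, 13/3, 4.5.
f(11/3) ≈ 2.58199, f(23/6) ≈ 2.61406, f(4) ≈ 2.64575, f(25/6) ≈ 2.67706, f(13/3) ≈ 2.70801, f(4.5) ≈ 2.73861.
Sum = Δs · [f(11/3) + f(23/6) + f(4) + ...].
Sum ≈ 2.66092.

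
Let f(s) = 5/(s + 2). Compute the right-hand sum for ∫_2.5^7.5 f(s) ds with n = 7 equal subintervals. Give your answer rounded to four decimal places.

3.5353

Δs = (7.5 − 2.5)/7 = 5/7.
Right endpoints: 45/14, 55/14, 65/14, 75/14, 85/14, 95/14, 7.5.
f(45/14) = 70/73, f(55/14) = 70/83, f(65/14) = 70/93, f(75/14) = 70/103, f(85/14) = 70/113, f(95/14) = 70/123, f(7.5) = 10/19.
Sum = Δs · [f(45/14) + f(55/14) + f(65/14) + ...].
Sum ≈ 3.5353.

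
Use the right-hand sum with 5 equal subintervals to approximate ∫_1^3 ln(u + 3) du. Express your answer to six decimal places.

Δu = (3 − 1)/5 = 0.4.
Right endpoints: 1.4, 1.8, 2.2, 2.6, 3.
f(1.4) ≈ 1.481605, f(1.8) ≈ 1.568616, f(2.2) ≈ 1.648659, f(2.6) ≈ 1.722767, f(3) ≈ 1.791759.
Sum = Δu · [f(1.4) + f(1.8) + f(2.2) + f(2.6) + f(3)].
Sum ≈ 3.285362.

3.285362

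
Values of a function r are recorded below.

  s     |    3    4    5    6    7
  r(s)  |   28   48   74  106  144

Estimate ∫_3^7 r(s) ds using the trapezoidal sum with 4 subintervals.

314

Δs = 1.
T_4 = (1/2)·[28 + 2·48 + 2·74 + 2·106 + 144] = 314.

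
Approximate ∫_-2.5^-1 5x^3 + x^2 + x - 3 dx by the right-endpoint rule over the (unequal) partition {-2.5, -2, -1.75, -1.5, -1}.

Subinterval widths: 0.5, 0.25, 0.25, 0.5.
Right endpoints: -2, -1.75, -1.5, -1.
f(-2) = -41, f(-1.75) = -28.484375, f(-1.5) = -19.125, f(-1) = -8.
Sum = Σ Δx_i · f(x_i).
Sum = -36.40234375.

-36.40234375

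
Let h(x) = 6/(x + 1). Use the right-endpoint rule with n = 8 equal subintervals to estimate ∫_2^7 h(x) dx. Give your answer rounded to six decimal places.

5.512910

Δx = (7 − 2)/8 = 0.625.
Right endpoints: 2.625, 3.25, 3.875, 4.5, 5.125, 5.75, 6.375, 7.
h(2.625) = 48/29, h(3.25) = 24/17, h(3.875) = 16/13, h(4.5) = 12/11, h(5.125) = 48/49, h(5.75) = 8/9, h(6.375) = 48/59, h(7) = 0.75.
Sum = Δx · [h(2.625) + h(3.25) + h(3.875) + ...].
Sum ≈ 5.512910.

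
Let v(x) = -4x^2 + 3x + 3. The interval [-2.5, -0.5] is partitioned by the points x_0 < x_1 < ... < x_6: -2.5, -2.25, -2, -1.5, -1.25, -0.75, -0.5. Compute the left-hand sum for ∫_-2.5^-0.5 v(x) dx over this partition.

Subinterval widths: 0.25, 0.25, 0.5, 0.25, 0.5, 0.25.
Left endpoints: -2.5, -2.25, -2, -1.5, -1.25, -0.75.
v(-2.5) = -29.5, v(-2.25) = -24, v(-2) = -19, v(-1.5) = -10.5, v(-1.25) = -7, v(-0.75) = -1.5.
Sum = Σ Δx_i · v(x_i).
Sum = -29.375.

-29.375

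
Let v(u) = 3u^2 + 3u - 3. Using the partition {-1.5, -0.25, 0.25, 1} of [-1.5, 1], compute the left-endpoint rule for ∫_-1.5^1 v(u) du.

Subinterval widths: 1.25, 0.5, 0.75.
Left endpoints: -1.5, -0.25, 0.25.
v(-1.5) = -0.75, v(-0.25) = -3.5625, v(0.25) = -2.0625.
Sum = Σ Δu_i · v(u_i).
Sum = -4.265625.

-4.265625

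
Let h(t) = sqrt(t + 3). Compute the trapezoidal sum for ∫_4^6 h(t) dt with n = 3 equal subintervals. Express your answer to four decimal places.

5.6523

Δt = (6 − 4)/3 = 2/3.
h(4) ≈ 2.6458, h(14/3) ≈ 2.7689, h(16/3) ≈ 2.8868, h(6) ≈ 3.0000.
T_3 = (Δt/2)·[h(t_0) + 2h(t_1) + 2h(t_2) + h(t_3)].
Sum ≈ 5.6523.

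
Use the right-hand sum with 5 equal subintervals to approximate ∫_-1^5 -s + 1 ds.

Δs = (5 − (-1))/5 = 1.2.
Right endpoints: 0.2, 1.4, 2.6, 3.8, 5.
f(0.2) = 0.8, f(1.4) = -0.4, f(2.6) = -1.6, f(3.8) = -2.8, f(5) = -4.
Sum = Δs · [f(0.2) + f(1.4) + f(2.6) + f(3.8) + f(5)].
Sum = -9.6.

-9.6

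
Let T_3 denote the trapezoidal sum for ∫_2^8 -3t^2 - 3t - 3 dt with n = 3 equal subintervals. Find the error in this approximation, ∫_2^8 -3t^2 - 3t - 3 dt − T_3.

12

Exact integral: ∫_2^8 f(t) dt = -612.
T_3 = -624.
Error = -612 − (-624) = 12.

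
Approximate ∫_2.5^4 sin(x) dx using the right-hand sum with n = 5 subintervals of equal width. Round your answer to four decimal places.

Δx = (4 − 2.5)/5 = 0.3.
Right endpoints: 2.8, 3.1, 3.4, 3.7, 4.
f(2.8) ≈ 0.3350, f(3.1) ≈ 0.0416, f(3.4) ≈ -0.2555, f(3.7) ≈ -0.5298, f(4) ≈ -0.7568.
Sum = Δx · [f(2.8) + f(3.1) + f(3.4) + f(3.7) + f(4)].
Sum ≈ -0.3497.

-0.3497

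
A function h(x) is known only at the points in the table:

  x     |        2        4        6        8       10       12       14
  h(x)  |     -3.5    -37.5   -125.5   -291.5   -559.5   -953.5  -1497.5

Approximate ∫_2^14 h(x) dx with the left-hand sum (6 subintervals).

Δx = 2.
Sum = 2·[(-3.5) + (-37.5) + (-125.5) + (-291.5) + (-559.5) + (-953.5)] = -3942.

-3942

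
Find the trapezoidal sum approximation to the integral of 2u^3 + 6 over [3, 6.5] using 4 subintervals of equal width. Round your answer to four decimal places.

Δu = (6.5 − 3)/4 = 0.875.
f(3) = 60, f(3.875) = 122.37109375, f(4.75) = 220.34375, f(5.625) = 361.95703125, f(6.5) = 555.25.
T_4 = (Δu/2)·[f(u_0) + 2f(u_1) + 2f(u_2) + 2f(u_3) + f(u_4)].
Sum ≈ 885.7598.

885.7598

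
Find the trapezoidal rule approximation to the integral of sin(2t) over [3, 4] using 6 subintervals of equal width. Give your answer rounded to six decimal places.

Δt = (4 − 3)/6 = 1/6.
f(3) ≈ -0.279415, f(19/6) ≈ 0.050127, f(10/3) ≈ 0.374151, f(3.5) ≈ 0.656987, f(11/3) ≈ 0.867497, f(23/6) ≈ 0.982508, f(4) ≈ 0.989358.
T_6 = (Δt/2)·[f(t_0) + 2f(t_1) + ... + 2f(t_{5}) + f(t_6)].
Sum ≈ 0.547707.

0.547707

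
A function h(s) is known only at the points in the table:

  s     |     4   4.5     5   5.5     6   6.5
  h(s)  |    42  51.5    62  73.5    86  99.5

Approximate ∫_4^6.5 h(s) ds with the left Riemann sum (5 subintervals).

Δs = 0.5.
Sum = 0.5·[42 + 51.5 + 62 + 73.5 + 86] = 157.5.

157.5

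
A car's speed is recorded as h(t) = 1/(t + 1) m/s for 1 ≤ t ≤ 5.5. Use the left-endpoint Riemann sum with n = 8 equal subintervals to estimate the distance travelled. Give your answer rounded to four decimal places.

1.2819

Δt = (5.5 − 1)/8 = 0.5625.
Left endpoints: 1, 1.5625, 2.125, 2.6875, 3.25, 3.8125, 4.375, 4.9375.
h(1) = 0.5, h(1.5625) = 16/41, h(2.125) = 0.32, h(2.6875) = 16/59, h(3.25) = 4/17, h(3.8125) = 16/77, h(4.375) = 8/43, h(4.9375) = 16/95.
Sum = Δt · [h(1) + h(1.5625) + h(2.125) + ...].
Sum ≈ 1.2819.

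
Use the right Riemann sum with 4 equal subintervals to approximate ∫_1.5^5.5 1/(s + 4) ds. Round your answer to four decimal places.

Δs = (5.5 − 1.5)/4 = 1.
Right endpoints: 2.5, 3.5, 4.5, 5.5.
f(2.5) = 2/13, f(3.5) = 2/15, f(4.5) = 2/17, f(5.5) = 2/19.
Sum = Δs · [f(2.5) + f(3.5) + f(4.5) + f(5.5)].
Sum ≈ 0.5101.

0.5101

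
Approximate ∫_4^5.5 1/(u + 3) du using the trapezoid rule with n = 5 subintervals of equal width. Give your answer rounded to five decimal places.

0.19421

Δu = (5.5 − 4)/5 = 0.3.
f(4) = 1/7, f(4.3) = 10/73, f(4.6) = 5/38, f(4.9) = 10/79, f(5.2) = 5/41, f(5.5) = 2/17.
T_5 = (Δu/2)·[f(u_0) + 2f(u_1) + ... + 2f(u_{4}) + f(u_5)].
Sum ≈ 0.19421.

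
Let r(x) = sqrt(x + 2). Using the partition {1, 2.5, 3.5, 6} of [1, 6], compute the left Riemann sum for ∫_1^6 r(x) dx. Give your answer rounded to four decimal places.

Subinterval widths: 1.5, 1, 2.5.
Left endpoints: 1, 2.5, 3.5.
r(1) ≈ 1.7321, r(2.5) ≈ 2.1213, r(3.5) ≈ 2.3452.
Sum = Σ Δx_i · r(x_i).
Sum ≈ 10.5824.

10.5824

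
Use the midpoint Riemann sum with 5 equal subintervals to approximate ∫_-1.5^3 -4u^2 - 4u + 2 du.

Δu = (3 − (-1.5))/5 = 0.9.
Midpoints: -1.05, -0.15, 0.75, 1.65, 2.55.
f(-1.05) = 1.79, f(-0.15) = 2.51, f(0.75) = -3.25, f(1.65) = -15.49, f(2.55) = -34.21.
Sum = Δu · [f(-1.05) + f(-0.15) + f(0.75) + f(1.65) + f(2.55)].
Sum = -43.785.

-43.785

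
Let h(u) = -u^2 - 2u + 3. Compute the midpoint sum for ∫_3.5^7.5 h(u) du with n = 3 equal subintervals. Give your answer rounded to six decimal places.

-157.740741

Δu = (7.5 − 3.5)/3 = 4/3.
Midpoints: 25/6, 5.5, 41/6.
h(25/6) = -817/36, h(5.5) = -38.25, h(41/6) = -2065/36.
Sum = Δu · [h(25/6) + h(5.5) + h(41/6)].
Sum ≈ -157.740741.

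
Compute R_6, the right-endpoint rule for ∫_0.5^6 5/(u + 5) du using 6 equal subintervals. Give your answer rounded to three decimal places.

3.266

Δu = (6 − 0.5)/6 = 11/12.
Right endpoints: 17/12, 7/3, 3.25, 25/6, 61/12, 6.
f(17/12) = 60/77, f(7/3) = 15/22, f(3.25) = 20/33, f(25/6) = 6/11, f(61/12) = 60/121, f(6) = 5/11.
Sum = Δu · [f(17/12) + f(7/3) + f(3.25) + ...].
Sum ≈ 3.266.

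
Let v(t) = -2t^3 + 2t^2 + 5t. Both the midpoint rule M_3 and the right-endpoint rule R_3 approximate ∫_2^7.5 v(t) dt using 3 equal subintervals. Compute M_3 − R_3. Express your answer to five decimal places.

M_3 ≈ -1126.6660880.
R_3 ≈ -1886.9074074.
M_3 − R_3 ≈ 760.24132.

760.24132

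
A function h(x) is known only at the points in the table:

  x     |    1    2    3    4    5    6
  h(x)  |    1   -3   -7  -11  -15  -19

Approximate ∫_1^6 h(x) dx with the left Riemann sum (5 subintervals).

-35

Δx = 1.
Sum = 1·[1 + (-3) + (-7) + (-11) + (-15)] = -35.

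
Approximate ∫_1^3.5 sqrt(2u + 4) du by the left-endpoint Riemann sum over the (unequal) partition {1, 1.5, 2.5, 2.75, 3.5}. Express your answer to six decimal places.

Subinterval widths: 0.5, 1, 0.25, 0.75.
Left endpoints: 1, 1.5, 2.5, 2.75.
f(1) ≈ 2.449490, f(1.5) ≈ 2.645751, f(2.5) ≈ 3.000000, f(2.75) ≈ 3.082207.
Sum = Σ Δu_i · f(u_i).
Sum ≈ 6.932151.

6.932151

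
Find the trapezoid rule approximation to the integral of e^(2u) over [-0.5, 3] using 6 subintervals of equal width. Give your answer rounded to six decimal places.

223.886932

Δu = (3 − (-0.5))/6 = 7/12.
f(-0.5) ≈ 0.367879, f(1/12) ≈ 1.181360, f(2/3) ≈ 3.793668, f(1.25) ≈ 12.182494, f(11/6) ≈ 39.121284, f(29/12) ≈ 125.629027, f(3) ≈ 403.428793.
T_6 = (Δu/2)·[f(u_0) + 2f(u_1) + ... + 2f(u_{5}) + f(u_6)].
Sum ≈ 223.886932.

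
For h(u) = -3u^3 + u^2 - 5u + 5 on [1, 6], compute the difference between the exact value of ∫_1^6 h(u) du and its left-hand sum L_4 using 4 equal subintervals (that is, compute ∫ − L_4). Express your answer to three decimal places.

-357.161

Exact integral: ∫_1^6 h(u) du ≈ -962.08333.
L_4 = -604.921875.
Error ≈ -962.08333 − (-604.921875) ≈ -357.161.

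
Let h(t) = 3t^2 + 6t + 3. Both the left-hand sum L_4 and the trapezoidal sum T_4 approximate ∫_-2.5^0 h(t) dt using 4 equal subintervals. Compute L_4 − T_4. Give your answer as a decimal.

L_4 = 6.03515625.
T_4 = 4.86328125.
L_4 − T_4 = 1.171875.

1.171875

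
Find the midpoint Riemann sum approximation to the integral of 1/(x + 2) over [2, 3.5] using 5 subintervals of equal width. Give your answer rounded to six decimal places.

0.318343

Δx = (3.5 − 2)/5 = 0.3.
Midpoints: 2.15, 2.45, 2.75, 3.05, 3.35.
f(2.15) = 20/83, f(2.45) = 20/89, f(2.75) = 4/19, f(3.05) = 20/101, f(3.35) = 20/107.
Sum = Δx · [f(2.15) + f(2.45) + f(2.75) + f(3.05) + f(3.35)].
Sum ≈ 0.318343.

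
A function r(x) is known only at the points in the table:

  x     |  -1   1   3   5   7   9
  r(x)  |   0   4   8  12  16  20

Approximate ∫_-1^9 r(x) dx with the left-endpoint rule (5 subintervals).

80

Δx = 2.
Sum = 2·[0 + 4 + 8 + 12 + 16] = 80.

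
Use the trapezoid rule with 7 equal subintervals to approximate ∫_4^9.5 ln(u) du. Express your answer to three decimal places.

Δu = (9.5 − 4)/7 = 11/14.
f(4) ≈ 1.386, f(67/14) ≈ 1.566, f(39/7) ≈ 1.718, f(89/14) ≈ 1.850, f(50/7) ≈ 1.966, f(111/14) ≈ 2.070, f(61/7) ≈ 2.165, f(9.5) ≈ 2.251.
T_7 = (Δu/2)·[f(u_0) + 2f(u_1) + ... + 2f(u_{6}) + f(u_7)].
Sum ≈ 10.335.

10.335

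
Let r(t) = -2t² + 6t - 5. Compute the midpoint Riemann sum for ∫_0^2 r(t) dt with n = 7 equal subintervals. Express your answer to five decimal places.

Δt = (2 − 0)/7 = 2/7.
Midpoints: 1/7, 3/7, 5/7, 1, 9/7, 11/7, 13/7.
r(1/7) = -205/49, r(3/7) = -137/49, r(5/7) = -85/49, r(1) = -1, r(9/7) = -29/49, r(11/7) = -25/49, r(13/7) = -37/49.
Sum = Δt · [r(1/7) + r(3/7) + r(5/7) + ...].
Sum ≈ -3.30612.

-3.30612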